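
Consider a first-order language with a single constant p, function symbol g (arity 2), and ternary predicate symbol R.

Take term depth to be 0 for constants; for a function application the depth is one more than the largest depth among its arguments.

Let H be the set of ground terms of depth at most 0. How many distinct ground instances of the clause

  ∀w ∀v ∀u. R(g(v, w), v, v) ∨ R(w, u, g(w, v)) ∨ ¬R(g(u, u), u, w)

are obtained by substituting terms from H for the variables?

Ground terms of depth ≤ 0:
  Write N_k for the number of ground terms of depth ≤ k. A term of depth ≤ k is either a constant or a function symbol applied to arguments of depth ≤ k−1, so N_k = 1 + N_{k-1}^2.
  N_0 = 1
  Explicitly: p.
So there is exactly 1 ground term available for substitution.
Each of w, v, u ranges independently over the available ground terms, and distinct assignments produce distinct instances.
Number of ground instances = 1^3 = 1.

1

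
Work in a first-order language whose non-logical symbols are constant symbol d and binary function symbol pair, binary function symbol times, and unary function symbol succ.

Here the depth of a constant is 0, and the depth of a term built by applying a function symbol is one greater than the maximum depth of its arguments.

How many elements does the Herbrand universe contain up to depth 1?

4

If N_k denotes the number of depth-≤k ground terms, the 1 constant gives N_0 = 1, and each function symbol of arity r contributes N_{k-1}^r new terms at level k: N_k = 1 + N_{k-1}^2 + N_{k-1}^2 + N_{k-1}.
N_0 = 1
N_1 = 1 + 1^2 + 1^2 + 1 = 4
Explicitly: d, pair(d, d), times(d, d), succ(d).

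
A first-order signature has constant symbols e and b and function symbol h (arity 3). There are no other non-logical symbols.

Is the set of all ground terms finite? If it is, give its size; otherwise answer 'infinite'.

The signature has at least one function symbol (h, arity 3) and at least one constant (e).
Iterating h gives infinitely many distinct ground terms: e, h(e, e, e), h(h(e, e, e), h(e, e, e), h(e, e, e)), ...
So the Herbrand universe is infinite.

infinite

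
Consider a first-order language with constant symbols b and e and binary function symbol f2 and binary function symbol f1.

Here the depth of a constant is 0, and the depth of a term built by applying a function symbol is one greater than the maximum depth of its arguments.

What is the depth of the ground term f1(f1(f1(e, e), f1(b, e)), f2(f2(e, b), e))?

3

depth(f1(e, e)) = 1 + max(0, 0) = 1
depth(f1(b, e)) = 1 + max(0, 0) = 1
depth(f1(f1(e, e), f1(b, e))) = 1 + max(1, 1) = 2
depth(f2(e, b)) = 1 + max(0, 0) = 1
depth(f2(f2(e, b), e)) = 1 + max(1, 0) = 2
depth(f1(f1(f1(e, e), f1(b, e)), f2(f2(e, b), e))) = 1 + max(2, 2) = 3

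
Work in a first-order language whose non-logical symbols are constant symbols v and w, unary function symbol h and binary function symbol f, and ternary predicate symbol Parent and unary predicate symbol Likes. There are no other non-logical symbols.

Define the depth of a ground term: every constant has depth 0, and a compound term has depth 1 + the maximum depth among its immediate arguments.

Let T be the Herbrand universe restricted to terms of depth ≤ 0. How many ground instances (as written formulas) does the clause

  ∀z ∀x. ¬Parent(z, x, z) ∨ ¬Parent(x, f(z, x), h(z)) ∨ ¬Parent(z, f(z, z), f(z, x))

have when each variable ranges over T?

Ground terms of depth ≤ 0:
  Let N_k = |{terms of depth ≤ k}|. Then N_0 = 2 and N_k = 2 + N_{k-1} + N_{k-1}^2 for k ≥ 1 (one summand per function symbol, arity giving the exponent).
  N_0 = 2
  Explicitly: v, w.
So there are 2 ground terms available for substitution.
The clause has 2 distinct variables (z, x), each appearing in the body. In the free term algebra distinct substitutions yield syntactically distinct ground instances.
Number of ground instances = 2^2 = 4.

4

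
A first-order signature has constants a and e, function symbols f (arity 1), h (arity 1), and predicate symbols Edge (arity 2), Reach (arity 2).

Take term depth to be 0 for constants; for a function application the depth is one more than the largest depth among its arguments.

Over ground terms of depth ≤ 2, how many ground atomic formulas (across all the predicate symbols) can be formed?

First count ground terms of depth ≤ 2.
Let N_k count ground terms of depth at most k. Each non-constant term of depth ≤ k is some function symbol applied to depth-≤(k−1) arguments, giving N_k = 2 + N_{k-1} + N_{k-1}.
N_0 = 2
N_1 = 2 + 2 + 2 = 6
N_2 = 2 + 6 + 6 = 14
So |H| = 14.
Ground atoms are formed by filling each argument slot of a predicate with a term from H, so an r-ary predicate gives |H|^r atoms:
  Edge: 14^2 = 196;  Reach: 14^2 = 196
Total ground atoms: 196 + 196 = 392.

392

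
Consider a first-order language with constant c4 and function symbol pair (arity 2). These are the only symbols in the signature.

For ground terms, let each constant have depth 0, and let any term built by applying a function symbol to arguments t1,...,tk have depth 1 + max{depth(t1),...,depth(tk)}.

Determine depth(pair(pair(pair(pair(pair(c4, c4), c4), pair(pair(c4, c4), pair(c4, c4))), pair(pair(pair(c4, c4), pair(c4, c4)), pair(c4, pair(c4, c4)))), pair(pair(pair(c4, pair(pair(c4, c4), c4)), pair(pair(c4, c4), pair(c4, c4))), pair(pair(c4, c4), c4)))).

6

depth(pair(c4, c4)) = 1 + max(0, 0) = 1
depth(pair(pair(c4, c4), c4)) = 1 + max(1, 0) = 2
depth(pair(pair(c4, c4), pair(c4, c4))) = 1 + max(1, 1) = 2
depth(pair(pair(pair(c4, c4), c4), pair(pair(c4, c4), pair(c4, c4)))) = 1 + max(2, 2) = 3
depth(pair(c4, pair(c4, c4))) = 1 + max(0, 1) = 2
depth(pair(pair(pair(c4, c4), pair(c4, c4)), pair(c4, pair(c4, c4)))) = 1 + max(2, 2) = 3
depth(pair(pair(pair(pair(c4, c4), c4), pair(pair(c4, c4), pair(c4, c4))), pair(pair(pair(c4, c4), pair(c4, c4)), pair(c4, pair(c4, c4))))) = 1 + max(3, 3) = 4
depth(pair(c4, pair(pair(c4, c4), c4))) = 1 + max(0, 2) = 3
depth(pair(pair(c4, pair(pair(c4, c4), c4)), pair(pair(c4, c4), pair(c4, c4)))) = 1 + max(3, 2) = 4
depth(pair(pair(pair(c4, pair(pair(c4, c4), c4)), pair(pair(c4, c4), pair(c4, c4))), pair(pair(c4, c4), c4))) = 1 + max(4, 2) = 5
depth(pair(pair(pair(pair(pair(c4, c4), c4), pair(pair(c4, c4), pair(c4, c4))), pair(pair(pair(c4, c4), pair(c4, c4)), pair(c4, pair(c4, c4)))), pair(pair(pair(c4, pair(pair(c4, c4), c4)), pair(pair(c4, c4), pair(c4, c4))), pair(pair(c4, c4), c4)))) = 1 + max(4, 5) = 6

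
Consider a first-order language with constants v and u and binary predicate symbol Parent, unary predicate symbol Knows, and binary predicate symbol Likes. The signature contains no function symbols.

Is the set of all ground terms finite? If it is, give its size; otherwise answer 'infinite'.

2

There are no function symbols, so every ground term is one of the 2 constants.
The Herbrand universe is {v, u}, which is finite with 2 elements.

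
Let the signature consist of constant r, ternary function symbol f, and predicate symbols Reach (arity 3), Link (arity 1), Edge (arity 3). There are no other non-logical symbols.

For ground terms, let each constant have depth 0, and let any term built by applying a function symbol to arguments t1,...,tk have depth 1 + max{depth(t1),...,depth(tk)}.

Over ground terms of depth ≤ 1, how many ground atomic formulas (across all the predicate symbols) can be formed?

18

First count ground terms of depth ≤ 1.
Let N_k = |{terms of depth ≤ k}|. Then N_0 = 1 and N_k = 1 + N_{k-1}^3 for k ≥ 1 (one summand per function symbol, arity giving the exponent).
N_0 = 1
N_1 = 1 + 1^3 = 2
Explicitly: r, f(r, r, r).
So |H| = 2.
Each predicate of arity r yields |H|^r ground atoms (one per choice of an r-tuple from H):
  Reach: 2^3 = 8;  Link: 2;  Edge: 2^3 = 8
Total ground atoms: 8 + 2 + 8 = 18.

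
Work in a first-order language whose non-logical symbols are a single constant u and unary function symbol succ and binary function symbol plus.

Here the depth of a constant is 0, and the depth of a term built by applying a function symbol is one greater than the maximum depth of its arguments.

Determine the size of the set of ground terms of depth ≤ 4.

Write N_k for the number of ground terms of depth ≤ k. A term of depth ≤ k is either a constant or a function symbol applied to arguments of depth ≤ k−1, so N_k = 1 + N_{k-1} + N_{k-1}^2.
N_0 = 1
N_1 = 1 + 1 + 1^2 = 3
N_2 = 1 + 3 + 3^2 = 13
N_3 = 1 + 13 + 13^2 = 183
N_4 = 1 + 183 + 183^2 = 33673

33673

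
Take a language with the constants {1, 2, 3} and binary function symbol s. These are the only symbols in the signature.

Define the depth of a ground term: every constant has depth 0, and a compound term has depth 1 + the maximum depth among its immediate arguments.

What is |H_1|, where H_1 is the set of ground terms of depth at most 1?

12

If N_k denotes the number of depth-≤k ground terms, the 3 constants give N_0 = 3, and each function symbol of arity r contributes N_{k-1}^r new terms at level k: N_k = 3 + N_{k-1}^2.
N_0 = 3
N_1 = 3 + 3^2 = 12
Explicitly: 1, 2, 3, s(1, 1), s(1, 2), s(1, 3), s(2, 1), s(2, 2), s(2, 3), s(3, 1), s(3, 2), s(3, 3).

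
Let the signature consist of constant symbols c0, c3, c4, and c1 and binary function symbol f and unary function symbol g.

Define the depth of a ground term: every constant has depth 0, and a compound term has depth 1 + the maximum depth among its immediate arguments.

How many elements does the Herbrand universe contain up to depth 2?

If N_k denotes the number of depth-≤k ground terms, the 4 constants give N_0 = 4, and each function symbol of arity r contributes N_{k-1}^r new terms at level k: N_k = 4 + N_{k-1}^2 + N_{k-1}.
N_0 = 4
N_1 = 4 + 4^2 + 4 = 24
N_2 = 4 + 24^2 + 24 = 604

604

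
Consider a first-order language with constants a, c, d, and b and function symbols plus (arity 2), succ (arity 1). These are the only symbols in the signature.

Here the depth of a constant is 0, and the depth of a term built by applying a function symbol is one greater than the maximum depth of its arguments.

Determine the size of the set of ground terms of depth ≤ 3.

Write N_k for the number of ground terms of depth ≤ k. A term of depth ≤ k is either a constant or a function symbol applied to arguments of depth ≤ k−1, so N_k = 4 + N_{k-1}^2 + N_{k-1}.
N_0 = 4
N_1 = 4 + 4^2 + 4 = 24
N_2 = 4 + 24^2 + 24 = 604
N_3 = 4 + 604^2 + 604 = 365424

365424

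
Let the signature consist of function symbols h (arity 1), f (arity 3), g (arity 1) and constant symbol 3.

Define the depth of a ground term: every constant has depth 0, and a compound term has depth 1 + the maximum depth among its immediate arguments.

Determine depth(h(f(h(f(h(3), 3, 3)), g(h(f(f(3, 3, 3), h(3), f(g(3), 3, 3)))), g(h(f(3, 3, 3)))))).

depth(h(3)) = 1 + depth(3) = 1 + 0 = 1
depth(f(h(3), 3, 3)) = 1 + max(1, 0, 0) = 2
depth(h(f(h(3), 3, 3))) = 1 + depth(f(h(3), 3, 3)) = 1 + 2 = 3
depth(f(3, 3, 3)) = 1 + max(0, 0, 0) = 1
depth(g(3)) = 1 + depth(3) = 1 + 0 = 1
depth(f(g(3), 3, 3)) = 1 + max(1, 0, 0) = 2
depth(f(f(3, 3, 3), h(3), f(g(3), 3, 3))) = 1 + max(1, 1, 2) = 3
depth(h(f(f(3, 3, 3), h(3), f(g(3), 3, 3)))) = 1 + depth(f(f(3, 3, 3), h(3), f(g(3), 3, 3))) = 1 + 3 = 4
depth(g(h(f(f(3, 3, 3), h(3), f(g(3), 3, 3))))) = 1 + depth(h(f(f(3, 3, 3), h(3), f(g(3), 3, 3)))) = 1 + 4 = 5
depth(h(f(3, 3, 3))) = 1 + depth(f(3, 3, 3)) = 1 + 1 = 2
depth(g(h(f(3, 3, 3)))) = 1 + depth(h(f(3, 3, 3))) = 1 + 2 = 3
depth(f(h(f(h(3), 3, 3)), g(h(f(f(3, 3, 3), h(3), f(g(3), 3, 3)))), g(h(f(3, 3, 3))))) = 1 + max(3, 5, 3) = 6
depth(h(f(h(f(h(3), 3, 3)), g(h(f(f(3, 3, 3), h(3), f(g(3), 3, 3)))), g(h(f(3, 3, 3)))))) = 1 + depth(f(h(f(h(3), 3, 3)), g(h(f(f(3, 3, 3), h(3), f(g(3), 3, 3)))), g(h(f(3, 3, 3))))) = 1 + 6 = 7

7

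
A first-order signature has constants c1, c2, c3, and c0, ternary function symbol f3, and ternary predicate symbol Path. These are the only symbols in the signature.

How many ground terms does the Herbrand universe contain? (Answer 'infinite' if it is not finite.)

infinite

The signature has at least one function symbol (f3, arity 3) and at least one constant (c1).
Iterating f3 gives infinitely many distinct ground terms: c1, f3(c1, c1, c1), f3(f3(c1, c1, c1), f3(c1, c1, c1), f3(c1, c1, c1)), ...
So the Herbrand universe is infinite.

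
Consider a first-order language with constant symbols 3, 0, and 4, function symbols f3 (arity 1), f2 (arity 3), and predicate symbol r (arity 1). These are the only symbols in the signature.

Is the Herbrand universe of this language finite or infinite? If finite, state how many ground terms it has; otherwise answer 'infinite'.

The signature has at least one function symbol (f3, arity 1) and at least one constant (3).
Iterating f3 gives infinitely many distinct ground terms: 3, f3(3), f3(f3(3)), ...
So the Herbrand universe is infinite.

infinite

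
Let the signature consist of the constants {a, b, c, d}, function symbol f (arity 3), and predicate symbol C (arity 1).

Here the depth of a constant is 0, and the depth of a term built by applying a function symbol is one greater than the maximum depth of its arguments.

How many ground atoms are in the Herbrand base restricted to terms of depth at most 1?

68

First count ground terms of depth ≤ 1.
Count level by level. With function symbols f/3, the terms of depth ≤ k are the 4 constants together with each function applied to depth-≤(k−1) tuples, so N_k = 4 + N_{k-1}^3.
N_0 = 4
N_1 = 4 + 4^3 = 68
So |H| = 68.
A ground atom is a predicate applied to a tuple of terms from H, so the count is the sum over predicates of |H|^arity:
  C: 68
Total ground atoms: 68.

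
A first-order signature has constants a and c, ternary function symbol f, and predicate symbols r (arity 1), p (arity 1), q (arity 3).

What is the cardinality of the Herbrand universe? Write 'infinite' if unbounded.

infinite

The signature has at least one function symbol (f, arity 3) and at least one constant (a).
Iterating f gives infinitely many distinct ground terms: a, f(a, a, a), f(f(a, a, a), f(a, a, a), f(a, a, a)), ...
So the Herbrand universe is infinite.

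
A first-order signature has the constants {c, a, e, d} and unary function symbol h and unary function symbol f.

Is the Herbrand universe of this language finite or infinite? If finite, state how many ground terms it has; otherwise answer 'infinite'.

The signature has at least one function symbol (h, arity 1) and at least one constant (c).
Iterating h gives infinitely many distinct ground terms: c, h(c), h(h(c)), ...
So the Herbrand universe is infinite.

infinite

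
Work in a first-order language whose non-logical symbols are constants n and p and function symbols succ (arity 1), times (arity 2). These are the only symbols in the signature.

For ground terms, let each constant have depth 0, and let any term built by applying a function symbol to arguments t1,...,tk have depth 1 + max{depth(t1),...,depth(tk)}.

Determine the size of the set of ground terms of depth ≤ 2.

74

Let N_k count ground terms of depth at most k. Each non-constant term of depth ≤ k is some function symbol applied to depth-≤(k−1) arguments, giving N_k = 2 + N_{k-1} + N_{k-1}^2.
N_0 = 2
N_1 = 2 + 2 + 2^2 = 8
N_2 = 2 + 8 + 8^2 = 74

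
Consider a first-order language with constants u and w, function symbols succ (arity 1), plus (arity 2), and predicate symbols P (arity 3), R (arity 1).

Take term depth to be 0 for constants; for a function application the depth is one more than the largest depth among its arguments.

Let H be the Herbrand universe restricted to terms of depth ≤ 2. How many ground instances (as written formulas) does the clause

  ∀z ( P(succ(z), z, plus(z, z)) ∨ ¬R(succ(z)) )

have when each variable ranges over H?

74

Ground terms of depth ≤ 2:
  Count level by level. With function symbols succ/1, plus/2, the terms of depth ≤ k are the 2 constants together with each function applied to depth-≤(k−1) tuples, so N_k = 2 + N_{k-1} + N_{k-1}^2.
  N_0 = 2
  N_1 = 2 + 2 + 2^2 = 8
  N_2 = 2 + 8 + 8^2 = 74
So there are 74 ground terms available for substitution.
The variable z ranges independently over the available ground terms, and distinct assignments produce distinct instances.
Number of ground instances = 74.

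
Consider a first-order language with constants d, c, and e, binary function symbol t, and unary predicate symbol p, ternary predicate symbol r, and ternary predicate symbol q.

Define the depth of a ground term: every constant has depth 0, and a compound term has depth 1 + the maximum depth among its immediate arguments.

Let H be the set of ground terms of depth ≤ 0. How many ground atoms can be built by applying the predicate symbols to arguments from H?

57

First count ground terms of depth ≤ 0.
Write N_k for the number of ground terms of depth ≤ k. A term of depth ≤ k is either a constant or a function symbol applied to arguments of depth ≤ k−1, so N_k = 3 + N_{k-1}^2.
N_0 = 3
Explicitly: d, c, e.
So |H| = 3.
For each predicate symbol, the number of ground atoms is |H| raised to its arity; summing:
  p: 3;  r: 3^3 = 27;  q: 3^3 = 27
Total ground atoms: 3 + 27 + 27 = 57.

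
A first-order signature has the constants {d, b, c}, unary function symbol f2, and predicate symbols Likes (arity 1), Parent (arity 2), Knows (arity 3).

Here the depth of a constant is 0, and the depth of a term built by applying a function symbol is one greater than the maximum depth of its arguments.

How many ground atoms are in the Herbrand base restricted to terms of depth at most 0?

First count ground terms of depth ≤ 0.
Let N_k = |{terms of depth ≤ k}|. Then N_0 = 3 and N_k = 3 + N_{k-1} for k ≥ 1 (one summand per function symbol, arity giving the exponent).
N_0 = 3
Explicitly: d, b, c.
So |H| = 3.
Each predicate of arity r yields |H|^r ground atoms (one per choice of an r-tuple from H):
  Likes: 3;  Parent: 3^2 = 9;  Knows: 3^3 = 27
Total ground atoms: 3 + 9 + 27 = 39.

39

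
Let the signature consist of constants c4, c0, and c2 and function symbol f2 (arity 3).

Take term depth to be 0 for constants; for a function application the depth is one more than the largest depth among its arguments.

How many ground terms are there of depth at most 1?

30

If N_k denotes the number of depth-≤k ground terms, the 3 constants give N_0 = 3, and each function symbol of arity r contributes N_{k-1}^r new terms at level k: N_k = 3 + N_{k-1}^3.
N_0 = 3
N_1 = 3 + 3^3 = 30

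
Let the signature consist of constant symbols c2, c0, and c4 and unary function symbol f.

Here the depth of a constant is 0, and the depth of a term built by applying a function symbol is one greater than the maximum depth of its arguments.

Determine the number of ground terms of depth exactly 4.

Let N_k count ground terms of depth at most k. Each non-constant term of depth ≤ k is some function symbol applied to depth-≤(k−1) arguments, giving N_k = 3 + N_{k-1}.
N_0 = 3
N_1 = 3 + 3 = 6
N_2 = 3 + 6 = 9
N_3 = 3 + 9 = 12
N_4 = 3 + 12 = 15
Terms of depth exactly 4: N_4 − N_3 = 15 − 12 = 3.

3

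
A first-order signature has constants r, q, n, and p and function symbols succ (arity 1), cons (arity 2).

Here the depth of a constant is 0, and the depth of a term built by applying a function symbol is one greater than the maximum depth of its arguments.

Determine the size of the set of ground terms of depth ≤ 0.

4

If N_k denotes the number of depth-≤k ground terms, the 4 constants give N_0 = 4, and each function symbol of arity r contributes N_{k-1}^r new terms at level k: N_k = 4 + N_{k-1} + N_{k-1}^2.
N_0 = 4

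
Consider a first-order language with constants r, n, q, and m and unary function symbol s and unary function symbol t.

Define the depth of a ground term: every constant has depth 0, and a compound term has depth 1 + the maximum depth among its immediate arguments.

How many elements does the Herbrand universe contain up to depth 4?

124

Let N_k count ground terms of depth at most k. Each non-constant term of depth ≤ k is some function symbol applied to depth-≤(k−1) arguments, giving N_k = 4 + N_{k-1} + N_{k-1}.
N_0 = 4
N_1 = 4 + 4 + 4 = 12
N_2 = 4 + 12 + 12 = 28
N_3 = 4 + 28 + 28 = 60
N_4 = 4 + 60 + 60 = 124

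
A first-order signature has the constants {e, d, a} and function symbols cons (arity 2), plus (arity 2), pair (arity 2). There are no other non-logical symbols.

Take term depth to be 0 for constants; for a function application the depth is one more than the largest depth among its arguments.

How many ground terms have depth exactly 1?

If N_k denotes the number of depth-≤k ground terms, the 3 constants give N_0 = 3, and each function symbol of arity r contributes N_{k-1}^r new terms at level k: N_k = 3 + N_{k-1}^2 + N_{k-1}^2 + N_{k-1}^2.
N_0 = 3
N_1 = 3 + 3^2 + 3^2 + 3^2 = 30
Terms of depth exactly 1: N_1 − N_0 = 30 − 3 = 27.

27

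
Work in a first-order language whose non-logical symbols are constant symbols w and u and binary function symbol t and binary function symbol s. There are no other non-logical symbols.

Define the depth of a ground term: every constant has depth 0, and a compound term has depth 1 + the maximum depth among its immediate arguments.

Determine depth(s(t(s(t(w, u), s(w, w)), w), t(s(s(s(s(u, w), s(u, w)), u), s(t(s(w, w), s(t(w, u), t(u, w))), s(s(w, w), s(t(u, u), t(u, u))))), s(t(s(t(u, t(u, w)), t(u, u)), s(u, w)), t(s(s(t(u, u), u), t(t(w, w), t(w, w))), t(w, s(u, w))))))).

7

depth(t(w, u)) = 1 + max(0, 0) = 1
depth(s(w, w)) = 1 + max(0, 0) = 1
depth(s(t(w, u), s(w, w))) = 1 + max(1, 1) = 2
depth(t(s(t(w, u), s(w, w)), w)) = 1 + max(2, 0) = 3
depth(s(u, w)) = 1 + max(0, 0) = 1
depth(s(s(u, w), s(u, w))) = 1 + max(1, 1) = 2
depth(s(s(s(u, w), s(u, w)), u)) = 1 + max(2, 0) = 3
depth(t(u, w)) = 1 + max(0, 0) = 1
depth(s(t(w, u), t(u, w))) = 1 + max(1, 1) = 2
depth(t(s(w, w), s(t(w, u), t(u, w)))) = 1 + max(1, 2) = 3
depth(t(u, u)) = 1 + max(0, 0) = 1
depth(s(t(u, u), t(u, u))) = 1 + max(1, 1) = 2
depth(s(s(w, w), s(t(u, u), t(u, u)))) = 1 + max(1, 2) = 3
depth(s(t(s(w, w), s(t(w, u), t(u, w))), s(s(w, w), s(t(u, u), t(u, u))))) = 1 + max(3, 3) = 4
depth(s(s(s(s(u, w), s(u, w)), u), s(t(s(w, w), s(t(w, u), t(u, w))), s(s(w, w), s(t(u, u), t(u, u)))))) = 1 + max(3, 4) = 5
depth(t(u, t(u, w))) = 1 + max(0, 1) = 2
depth(s(t(u, t(u, w)), t(u, u))) = 1 + max(2, 1) = 3
depth(t(s(t(u, t(u, w)), t(u, u)), s(u, w))) = 1 + max(3, 1) = 4
depth(s(t(u, u), u)) = 1 + max(1, 0) = 2
depth(t(w, w)) = 1 + max(0, 0) = 1
depth(t(t(w, w), t(w, w))) = 1 + max(1, 1) = 2
depth(s(s(t(u, u), u), t(t(w, w), t(w, w)))) = 1 + max(2, 2) = 3
depth(t(w, s(u, w))) = 1 + max(0, 1) = 2
depth(t(s(s(t(u, u), u), t(t(w, w), t(w, w))), t(w, s(u, w)))) = 1 + max(3, 2) = 4
depth(s(t(s(t(u, t(u, w)), t(u, u)), s(u, w)), t(s(s(t(u, u), u), t(t(w, w), t(w, w))), t(w, s(u, w))))) = 1 + max(4, 4) = 5
depth(t(s(s(s(s(u, w), s(u, w)), u), s(t(s(w, w), s(t(w, u), t(u, w))), s(s(w, w), s(t(u, u), t(u, u))))), s(t(s(t(u, t(u, w)), t(u, u)), s(u, w)), t(s(s(t(u, u), u), t(t(w, w), t(w, w))), t(w, s(u, w)))))) = 1 + max(5, 5) = 6
depth(s(t(s(t(w, u), s(w, w)), w), t(s(s(s(s(u, w), s(u, w)), u), s(t(s(w, w), s(t(w, u), t(u, w))), s(s(w, w), s(t(u, u), t(u, u))))), s(t(s(t(u, t(u, w)), t(u, u)), s(u, w)), t(s(s(t(u, u), u), t(t(w, w), t(w, w))), t(w, s(u, w))))))) = 1 + max(3, 6) = 7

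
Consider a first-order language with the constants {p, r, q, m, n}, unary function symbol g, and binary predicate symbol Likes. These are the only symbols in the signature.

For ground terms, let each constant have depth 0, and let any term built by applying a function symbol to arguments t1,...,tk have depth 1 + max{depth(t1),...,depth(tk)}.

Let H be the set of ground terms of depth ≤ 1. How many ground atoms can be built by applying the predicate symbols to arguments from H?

100

First count ground terms of depth ≤ 1.
Let N_k count ground terms of depth at most k. Each non-constant term of depth ≤ k is some function symbol applied to depth-≤(k−1) arguments, giving N_k = 5 + N_{k-1}.
N_0 = 5
N_1 = 5 + 5 = 10
So |H| = 10.
Each predicate of arity r yields |H|^r ground atoms (one per choice of an r-tuple from H):
  Likes: 10^2 = 100
Total ground atoms: 100.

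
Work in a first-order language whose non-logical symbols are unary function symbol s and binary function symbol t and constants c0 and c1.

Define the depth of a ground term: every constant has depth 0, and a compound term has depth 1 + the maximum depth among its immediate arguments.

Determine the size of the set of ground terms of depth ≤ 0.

Count level by level. With function symbols s/1, t/2, the terms of depth ≤ k are the 2 constants together with each function applied to depth-≤(k−1) tuples, so N_k = 2 + N_{k-1} + N_{k-1}^2.
N_0 = 2
Explicitly: c0, c1.

2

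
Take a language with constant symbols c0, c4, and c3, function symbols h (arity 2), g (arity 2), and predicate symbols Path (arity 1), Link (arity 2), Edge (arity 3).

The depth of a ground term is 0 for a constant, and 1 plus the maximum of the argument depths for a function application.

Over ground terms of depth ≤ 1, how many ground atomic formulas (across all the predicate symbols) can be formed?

First count ground terms of depth ≤ 1.
Count level by level. With function symbols h/2, g/2, the terms of depth ≤ k are the 3 constants together with each function applied to depth-≤(k−1) tuples, so N_k = 3 + N_{k-1}^2 + N_{k-1}^2.
N_0 = 3
N_1 = 3 + 3^2 + 3^2 = 21
So |H| = 21.
For each predicate symbol, the number of ground atoms is |H| raised to its arity; summing:
  Path: 21;  Link: 21^2 = 441;  Edge: 21^3 = 9261
Total ground atoms: 21 + 441 + 9261 = 9723.

9723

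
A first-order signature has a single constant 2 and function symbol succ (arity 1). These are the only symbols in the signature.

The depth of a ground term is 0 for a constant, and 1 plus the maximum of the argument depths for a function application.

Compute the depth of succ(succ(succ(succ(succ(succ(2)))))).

depth(succ(2)) = 1 + depth(2) = 1 + 0 = 1
depth(succ(succ(2))) = 1 + depth(succ(2)) = 1 + 1 = 2
depth(succ(succ(succ(2)))) = 1 + depth(succ(succ(2))) = 1 + 2 = 3
depth(succ(succ(succ(succ(2))))) = 1 + depth(succ(succ(succ(2)))) = 1 + 3 = 4
depth(succ(succ(succ(succ(succ(2)))))) = 1 + depth(succ(succ(succ(succ(2))))) = 1 + 4 = 5
depth(succ(succ(succ(succ(succ(succ(2))))))) = 1 + depth(succ(succ(succ(succ(succ(2)))))) = 1 + 5 = 6

6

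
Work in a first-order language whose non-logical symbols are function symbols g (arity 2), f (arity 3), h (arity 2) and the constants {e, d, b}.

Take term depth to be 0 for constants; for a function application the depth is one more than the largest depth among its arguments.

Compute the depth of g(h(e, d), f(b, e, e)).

depth(h(e, d)) = 1 + max(0, 0) = 1
depth(f(b, e, e)) = 1 + max(0, 0, 0) = 1
depth(g(h(e, d), f(b, e, e))) = 1 + max(1, 1) = 2

2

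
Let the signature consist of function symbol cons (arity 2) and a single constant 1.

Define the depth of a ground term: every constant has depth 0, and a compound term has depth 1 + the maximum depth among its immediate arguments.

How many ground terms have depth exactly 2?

Let N_k = |{terms of depth ≤ k}|. Then N_0 = 1 and N_k = 1 + N_{k-1}^2 for k ≥ 1 (one summand per function symbol, arity giving the exponent).
N_0 = 1
N_1 = 1 + 1^2 = 2
N_2 = 1 + 2^2 = 5
Terms of depth exactly 2: N_2 − N_1 = 5 − 2 = 3.

3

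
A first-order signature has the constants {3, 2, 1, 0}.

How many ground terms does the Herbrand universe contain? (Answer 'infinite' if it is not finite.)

There are no function symbols, so every ground term is one of the 4 constants.
The Herbrand universe is {3, 2, 1, 0}, which is finite with 4 elements.

4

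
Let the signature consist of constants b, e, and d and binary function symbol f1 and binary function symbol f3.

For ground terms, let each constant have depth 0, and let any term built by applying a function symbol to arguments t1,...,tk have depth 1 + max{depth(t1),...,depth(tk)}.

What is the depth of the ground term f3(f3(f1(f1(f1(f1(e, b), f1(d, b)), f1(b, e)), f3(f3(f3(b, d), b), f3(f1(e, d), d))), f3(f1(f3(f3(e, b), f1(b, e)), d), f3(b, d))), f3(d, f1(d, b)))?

6

depth(f1(e, b)) = 1 + max(0, 0) = 1
depth(f1(d, b)) = 1 + max(0, 0) = 1
depth(f1(f1(e, b), f1(d, b))) = 1 + max(1, 1) = 2
depth(f1(b, e)) = 1 + max(0, 0) = 1
depth(f1(f1(f1(e, b), f1(d, b)), f1(b, e))) = 1 + max(2, 1) = 3
depth(f3(b, d)) = 1 + max(0, 0) = 1
depth(f3(f3(b, d), b)) = 1 + max(1, 0) = 2
depth(f1(e, d)) = 1 + max(0, 0) = 1
depth(f3(f1(e, d), d)) = 1 + max(1, 0) = 2
depth(f3(f3(f3(b, d), b), f3(f1(e, d), d))) = 1 + max(2, 2) = 3
depth(f1(f1(f1(f1(e, b), f1(d, b)), f1(b, e)), f3(f3(f3(b, d), b), f3(f1(e, d), d)))) = 1 + max(3, 3) = 4
depth(f3(e, b)) = 1 + max(0, 0) = 1
depth(f3(f3(e, b), f1(b, e))) = 1 + max(1, 1) = 2
depth(f1(f3(f3(e, b), f1(b, e)), d)) = 1 + max(2, 0) = 3
depth(f3(f1(f3(f3(e, b), f1(b, e)), d), f3(b, d))) = 1 + max(3, 1) = 4
depth(f3(f1(f1(f1(f1(e, b), f1(d, b)), f1(b, e)), f3(f3(f3(b, d), b), f3(f1(e, d), d))), f3(f1(f3(f3(e, b), f1(b, e)), d), f3(b, d)))) = 1 + max(4, 4) = 5
depth(f3(d, f1(d, b))) = 1 + max(0, 1) = 2
depth(f3(f3(f1(f1(f1(f1(e, b), f1(d, b)), f1(b, e)), f3(f3(f3(b, d), b), f3(f1(e, d), d))), f3(f1(f3(f3(e, b), f1(b, e)), d), f3(b, d))), f3(d, f1(d, b)))) = 1 + max(5, 2) = 6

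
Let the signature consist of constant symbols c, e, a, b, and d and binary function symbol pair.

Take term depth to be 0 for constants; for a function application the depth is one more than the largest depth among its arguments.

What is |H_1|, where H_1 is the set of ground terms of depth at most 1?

30

Let N_k count ground terms of depth at most k. Each non-constant term of depth ≤ k is some function symbol applied to depth-≤(k−1) arguments, giving N_k = 5 + N_{k-1}^2.
N_0 = 5
N_1 = 5 + 5^2 = 30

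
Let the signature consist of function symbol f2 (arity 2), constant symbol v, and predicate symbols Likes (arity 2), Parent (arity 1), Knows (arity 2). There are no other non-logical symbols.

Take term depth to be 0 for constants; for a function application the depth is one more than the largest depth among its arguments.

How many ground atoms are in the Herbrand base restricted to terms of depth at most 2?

First count ground terms of depth ≤ 2.
Write N_k for the number of ground terms of depth ≤ k. A term of depth ≤ k is either a constant or a function symbol applied to arguments of depth ≤ k−1, so N_k = 1 + N_{k-1}^2.
N_0 = 1
N_1 = 1 + 1^2 = 2
N_2 = 1 + 2^2 = 5
So |H| = 5.
A ground atom is a predicate applied to a tuple of terms from H, so the count is the sum over predicates of |H|^arity:
  Likes: 5^2 = 25;  Parent: 5;  Knows: 5^2 = 25
Total ground atoms: 25 + 5 + 25 = 55.

55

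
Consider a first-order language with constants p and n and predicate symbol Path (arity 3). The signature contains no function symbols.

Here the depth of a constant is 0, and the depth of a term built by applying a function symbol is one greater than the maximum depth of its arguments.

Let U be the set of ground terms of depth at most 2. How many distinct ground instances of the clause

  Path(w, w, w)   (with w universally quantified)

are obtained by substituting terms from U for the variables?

Ground terms of depth ≤ 2:
  With no function symbols every ground term is a constant, so there are exactly 2 ground terms at every depth bound.
  N_0 = 2
  N_1 = 2
  N_2 = 2
  Explicitly: p, n.
So there are 2 ground terms available for substitution.
The variable w ranges independently over the available ground terms, and distinct assignments produce distinct instances.
Number of ground instances = 2.

2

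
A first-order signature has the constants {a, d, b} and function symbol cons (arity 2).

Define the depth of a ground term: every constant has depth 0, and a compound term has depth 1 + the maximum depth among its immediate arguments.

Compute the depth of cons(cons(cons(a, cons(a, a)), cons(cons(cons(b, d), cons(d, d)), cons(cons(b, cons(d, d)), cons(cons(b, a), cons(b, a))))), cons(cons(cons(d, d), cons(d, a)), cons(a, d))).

6

depth(cons(a, a)) = 1 + max(0, 0) = 1
depth(cons(a, cons(a, a))) = 1 + max(0, 1) = 2
depth(cons(b, d)) = 1 + max(0, 0) = 1
depth(cons(d, d)) = 1 + max(0, 0) = 1
depth(cons(cons(b, d), cons(d, d))) = 1 + max(1, 1) = 2
depth(cons(b, cons(d, d))) = 1 + max(0, 1) = 2
depth(cons(b, a)) = 1 + max(0, 0) = 1
depth(cons(cons(b, a), cons(b, a))) = 1 + max(1, 1) = 2
depth(cons(cons(b, cons(d, d)), cons(cons(b, a), cons(b, a)))) = 1 + max(2, 2) = 3
depth(cons(cons(cons(b, d), cons(d, d)), cons(cons(b, cons(d, d)), cons(cons(b, a), cons(b, a))))) = 1 + max(2, 3) = 4
depth(cons(cons(a, cons(a, a)), cons(cons(cons(b, d), cons(d, d)), cons(cons(b, cons(d, d)), cons(cons(b, a), cons(b, a)))))) = 1 + max(2, 4) = 5
depth(cons(d, a)) = 1 + max(0, 0) = 1
depth(cons(cons(d, d), cons(d, a))) = 1 + max(1, 1) = 2
depth(cons(a, d)) = 1 + max(0, 0) = 1
depth(cons(cons(cons(d, d), cons(d, a)), cons(a, d))) = 1 + max(2, 1) = 3
depth(cons(cons(cons(a, cons(a, a)), cons(cons(cons(b, d), cons(d, d)), cons(cons(b, cons(d, d)), cons(cons(b, a), cons(b, a))))), cons(cons(cons(d, d), cons(d, a)), cons(a, d)))) = 1 + max(5, 3) = 6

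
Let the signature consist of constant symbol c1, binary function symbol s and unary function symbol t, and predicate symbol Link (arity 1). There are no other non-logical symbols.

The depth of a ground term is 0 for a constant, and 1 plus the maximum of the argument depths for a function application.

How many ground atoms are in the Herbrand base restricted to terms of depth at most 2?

13

First count ground terms of depth ≤ 2.
If N_k denotes the number of depth-≤k ground terms, the 1 constant gives N_0 = 1, and each function symbol of arity r contributes N_{k-1}^r new terms at level k: N_k = 1 + N_{k-1}^2 + N_{k-1}.
N_0 = 1
N_1 = 1 + 1^2 + 1 = 3
N_2 = 1 + 3^2 + 3 = 13
So |H| = 13.
Each predicate of arity r yields |H|^r ground atoms (one per choice of an r-tuple from H):
  Link: 13
Total ground atoms: 13.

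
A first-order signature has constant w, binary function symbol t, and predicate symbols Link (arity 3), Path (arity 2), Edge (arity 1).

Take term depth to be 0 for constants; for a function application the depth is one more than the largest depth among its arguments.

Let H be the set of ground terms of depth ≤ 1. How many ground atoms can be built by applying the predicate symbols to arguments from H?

14

First count ground terms of depth ≤ 1.
Let N_k count ground terms of depth at most k. Each non-constant term of depth ≤ k is some function symbol applied to depth-≤(k−1) arguments, giving N_k = 1 + N_{k-1}^2.
N_0 = 1
N_1 = 1 + 1^2 = 2
So |H| = 2.
A ground atom is a predicate applied to a tuple of terms from H, so the count is the sum over predicates of |H|^arity:
  Link: 2^3 = 8;  Path: 2^2 = 4;  Edge: 2
Total ground atoms: 8 + 4 + 2 = 14.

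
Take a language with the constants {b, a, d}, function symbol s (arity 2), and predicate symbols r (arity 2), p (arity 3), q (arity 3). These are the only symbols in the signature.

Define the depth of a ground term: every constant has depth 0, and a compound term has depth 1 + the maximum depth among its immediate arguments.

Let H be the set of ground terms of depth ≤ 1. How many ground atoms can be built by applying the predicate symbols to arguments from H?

First count ground terms of depth ≤ 1.
Let N_k = |{terms of depth ≤ k}|. Then N_0 = 3 and N_k = 3 + N_{k-1}^2 for k ≥ 1 (one summand per function symbol, arity giving the exponent).
N_0 = 3
N_1 = 3 + 3^2 = 12
Explicitly: b, a, d, s(b, b), s(b, a), s(b, d), s(a, b), s(a, a), s(a, d), s(d, b), s(d, a), s(d, d).
So |H| = 12.
For each predicate symbol, the number of ground atoms is |H| raised to its arity; summing:
  r: 12^2 = 144;  p: 12^3 = 1728;  q: 12^3 = 1728
Total ground atoms: 144 + 1728 + 1728 = 3600.

3600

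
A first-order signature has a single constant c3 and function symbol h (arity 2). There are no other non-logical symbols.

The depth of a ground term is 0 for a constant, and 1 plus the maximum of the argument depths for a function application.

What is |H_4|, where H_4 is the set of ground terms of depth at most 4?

677

Count level by level. With function symbols h/2, the terms of depth ≤ k are the 1 constant together with each function applied to depth-≤(k−1) tuples, so N_k = 1 + N_{k-1}^2.
N_0 = 1
N_1 = 1 + 1^2 = 2
N_2 = 1 + 2^2 = 5
N_3 = 1 + 5^2 = 26
N_4 = 1 + 26^2 = 677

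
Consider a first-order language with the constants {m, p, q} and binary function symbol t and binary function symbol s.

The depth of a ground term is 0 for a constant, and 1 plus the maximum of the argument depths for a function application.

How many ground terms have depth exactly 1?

Write N_k for the number of ground terms of depth ≤ k. A term of depth ≤ k is either a constant or a function symbol applied to arguments of depth ≤ k−1, so N_k = 3 + N_{k-1}^2 + N_{k-1}^2.
N_0 = 3
N_1 = 3 + 3^2 + 3^2 = 21
Terms of depth exactly 1: N_1 − N_0 = 21 − 3 = 18.

18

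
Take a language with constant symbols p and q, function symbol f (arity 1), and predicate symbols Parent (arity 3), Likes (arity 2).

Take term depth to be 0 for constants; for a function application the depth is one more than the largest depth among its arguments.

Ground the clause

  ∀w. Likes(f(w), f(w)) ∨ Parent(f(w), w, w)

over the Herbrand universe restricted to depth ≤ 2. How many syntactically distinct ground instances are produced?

6

Ground terms of depth ≤ 2:
  Count level by level. With function symbols f/1, the terms of depth ≤ k are the 2 constants together with each function applied to depth-≤(k−1) tuples, so N_k = 2 + N_{k-1}.
  N_0 = 2
  N_1 = 2 + 2 = 4
  N_2 = 2 + 4 = 6
  Explicitly: p, q, f(p), f(q), f(f(p)), f(f(q)).
So there are 6 ground terms available for substitution.
There is 1 variable to instantiate (w),  occurring in at least one literal, so different choices give different ground instances.
Number of ground instances = 6.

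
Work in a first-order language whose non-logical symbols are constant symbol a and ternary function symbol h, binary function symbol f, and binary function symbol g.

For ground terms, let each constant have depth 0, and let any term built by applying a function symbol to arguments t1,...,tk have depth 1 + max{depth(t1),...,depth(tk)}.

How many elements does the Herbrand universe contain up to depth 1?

Let N_k = |{terms of depth ≤ k}|. Then N_0 = 1 and N_k = 1 + N_{k-1}^3 + N_{k-1}^2 + N_{k-1}^2 for k ≥ 1 (one summand per function symbol, arity giving the exponent).
N_0 = 1
N_1 = 1 + 1^3 + 1^2 + 1^2 = 4
Explicitly: a, h(a, a, a), f(a, a), g(a, a).

4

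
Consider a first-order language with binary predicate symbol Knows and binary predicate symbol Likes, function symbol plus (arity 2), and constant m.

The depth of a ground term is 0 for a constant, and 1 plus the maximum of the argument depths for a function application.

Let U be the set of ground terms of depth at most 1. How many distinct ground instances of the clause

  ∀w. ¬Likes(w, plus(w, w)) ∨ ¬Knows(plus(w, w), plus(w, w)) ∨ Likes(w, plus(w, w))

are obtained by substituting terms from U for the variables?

2

Ground terms of depth ≤ 1:
  Count level by level. With function symbols plus/2, the terms of depth ≤ k are the 1 constant together with each function applied to depth-≤(k−1) tuples, so N_k = 1 + N_{k-1}^2.
  N_0 = 1
  N_1 = 1 + 1^2 = 2
  Explicitly: m, plus(m, m).
So there are 2 ground terms available for substitution.
The body mentions the single quantified variable w; since ground terms form a free algebra, no two substitutions collapse to the same formula.
Number of ground instances = 2.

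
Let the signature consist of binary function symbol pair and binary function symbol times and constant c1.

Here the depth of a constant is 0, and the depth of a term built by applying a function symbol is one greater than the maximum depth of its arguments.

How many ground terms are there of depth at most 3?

723

If N_k denotes the number of depth-≤k ground terms, the 1 constant gives N_0 = 1, and each function symbol of arity r contributes N_{k-1}^r new terms at level k: N_k = 1 + N_{k-1}^2 + N_{k-1}^2.
N_0 = 1
N_1 = 1 + 1^2 + 1^2 = 3
N_2 = 1 + 3^2 + 3^2 = 19
N_3 = 1 + 19^2 + 19^2 = 723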